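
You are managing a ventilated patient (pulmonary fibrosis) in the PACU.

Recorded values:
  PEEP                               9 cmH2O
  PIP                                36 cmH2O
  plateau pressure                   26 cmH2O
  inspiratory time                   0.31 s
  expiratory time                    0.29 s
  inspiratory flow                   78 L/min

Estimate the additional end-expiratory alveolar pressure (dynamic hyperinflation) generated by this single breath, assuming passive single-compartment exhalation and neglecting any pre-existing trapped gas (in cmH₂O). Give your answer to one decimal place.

3.5

Flow: 78 L/min ÷ 60 = 1.3 L/s.
Vt = flow × Ti = 1.3 L/s × 0.31 s × 1000 mL/L = 403.0 mL.
R = (PIP − Pplat)/V̇ = (36 − 26) / 1.3 = 10.0/1.3 = 7.692 cmH2O·s/L.
C = Vt/(Pplat − PEEP) = 403.0 / (26 − 9) = 403.0/17.0 = 23.706 mL/cmH2O.
τ = R × C = 7.692 × 0.02371 L/cmH2O = 0.1824 s.
Fraction remaining = e^(−Te/τ) = e^(−0.29/0.1824) = 0.2039; trapped volume = 403.0 × 0.2039 = 82.172 mL.
Additional alveolar pressure from trapping ≈ V_trapped / C = 82.172 / 23.706 = 3.466 cmH2O.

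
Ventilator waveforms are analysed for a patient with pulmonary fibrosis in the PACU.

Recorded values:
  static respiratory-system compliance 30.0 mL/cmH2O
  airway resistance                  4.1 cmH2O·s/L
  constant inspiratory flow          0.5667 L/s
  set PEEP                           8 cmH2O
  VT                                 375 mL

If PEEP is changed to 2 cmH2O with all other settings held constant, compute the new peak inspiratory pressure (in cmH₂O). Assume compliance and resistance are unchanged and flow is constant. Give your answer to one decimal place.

PIP = Vt/C + R·V̇ + PEEP (constant-flow equation of motion).
Only the baseline term changes: ΔPIP = ΔPEEP = 2 − 8 = -6.0 cmH2O.
Original PIP = 375/30.0 + 4.1×0.5667 + 8 = 22.823 cmH2O; new PIP = 22.823 + (-6.0) = 16.823 cmH2O.

16.8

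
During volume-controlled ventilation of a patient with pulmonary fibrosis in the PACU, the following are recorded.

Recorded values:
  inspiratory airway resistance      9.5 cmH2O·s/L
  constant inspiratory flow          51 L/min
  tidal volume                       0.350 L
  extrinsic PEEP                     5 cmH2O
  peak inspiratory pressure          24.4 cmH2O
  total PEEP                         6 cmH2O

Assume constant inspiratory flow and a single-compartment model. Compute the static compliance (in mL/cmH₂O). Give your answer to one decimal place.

33.9

Flow: 51 L/min ÷ 60 = 0.85 L/s.
Total PEEP = 6 cmH2O (set 5 + intrinsic 1); this is the baseline alveolar pressure.
Equation of motion (constant flow): PIP = Vt/C + R·V̇ + PEEP.
Vt/C = PIP − R·V̇ − PEEP = 24.4 − 9.5×0.85 − 6 = 24.4 − 8.075 − 6 = 10.325 cmH2O.
C = Vt / 10.325 = 350 / 10.325 = 33.898 mL/cmH2O.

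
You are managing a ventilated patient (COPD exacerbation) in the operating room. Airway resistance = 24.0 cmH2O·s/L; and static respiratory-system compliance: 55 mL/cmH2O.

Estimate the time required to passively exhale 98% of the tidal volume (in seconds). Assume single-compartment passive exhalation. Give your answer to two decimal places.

τ = R × C = 24.0 × 55 mL/cmH2O = 24.0 × 0.055 L/cmH2O = 1.32 s.
Exhaled fraction f = 1 − e^(−t/τ) → t = −τ·ln(1 − f) = −1.32·ln(0.02) = 5.164 s.

5.16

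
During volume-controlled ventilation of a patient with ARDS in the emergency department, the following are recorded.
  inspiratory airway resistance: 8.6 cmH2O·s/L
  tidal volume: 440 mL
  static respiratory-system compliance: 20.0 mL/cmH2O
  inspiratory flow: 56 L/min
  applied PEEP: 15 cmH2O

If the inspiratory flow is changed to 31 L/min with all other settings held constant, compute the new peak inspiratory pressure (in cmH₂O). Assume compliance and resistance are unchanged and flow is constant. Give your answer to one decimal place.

Flow: 56 L/min ÷ 60 = 0.9333 L/s.
New flow: 31 L/min ÷ 60 = 0.5167 L/s.
PIP = Vt/C + R·V̇ + PEEP (constant-flow equation of motion).
Only the resistive term changes: ΔPIP = R × ΔV̇ = 8.6 × (0.5167 − 0.9333) = 8.6 × -0.4166 = -3.583 cmH2O.
Original PIP = 440/20.0 + 8.6×0.9333 + 15 = 45.026 cmH2O; new PIP = 45.026 + (-3.583) = 41.443 cmH2O.

41.4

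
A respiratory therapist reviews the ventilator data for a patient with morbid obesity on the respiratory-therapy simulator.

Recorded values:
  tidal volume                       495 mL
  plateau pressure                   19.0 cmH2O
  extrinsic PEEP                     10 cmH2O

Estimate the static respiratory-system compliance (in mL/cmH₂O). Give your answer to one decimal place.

Cstat = Vt / (Pplat − PEEP) = 495 / (19.0 − 10) = 495 / 9.0 = 55.0 mL/cmH2O.

55.0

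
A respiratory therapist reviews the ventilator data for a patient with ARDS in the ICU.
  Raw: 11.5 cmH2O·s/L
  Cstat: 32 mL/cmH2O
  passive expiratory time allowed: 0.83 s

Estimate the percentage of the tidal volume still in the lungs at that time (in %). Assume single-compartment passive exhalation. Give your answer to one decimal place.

10.5

τ = R × C = 11.5 × 32 mL/cmH2O = 11.5 × 0.032 L/cmH2O = 0.368 s.
Passive exhalation: V(t)/V₀ = e^(−t/τ) = e^(−0.83/0.368) = 0.1048.
Fraction remaining = 0.1048 → 10.48%.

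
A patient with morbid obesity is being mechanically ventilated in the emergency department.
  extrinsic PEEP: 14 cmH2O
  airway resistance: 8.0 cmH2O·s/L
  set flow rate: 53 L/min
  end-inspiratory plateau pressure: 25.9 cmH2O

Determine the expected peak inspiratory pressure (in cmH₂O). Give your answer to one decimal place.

33.0

Flow: 53 L/min ÷ 60 = 0.8833 L/s.
PIP = Pplat + Raw × flow = 25.9 + 8.0 × 0.8833 = 25.9 + 7.066 = 32.966 cmH2O.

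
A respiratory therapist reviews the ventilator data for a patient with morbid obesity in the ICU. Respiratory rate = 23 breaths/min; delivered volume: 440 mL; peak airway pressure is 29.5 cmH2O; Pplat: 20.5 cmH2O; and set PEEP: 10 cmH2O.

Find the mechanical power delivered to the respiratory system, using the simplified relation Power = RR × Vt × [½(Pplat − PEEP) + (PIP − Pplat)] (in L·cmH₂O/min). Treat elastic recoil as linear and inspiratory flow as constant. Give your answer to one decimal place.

144.2

Per-breath work = Vt × [½(Pplat−PEEP) + (PIP−Pplat)] = 0.440 × [0.5×10.5 + 9.0] = 0.440 × 14.25 = 6.27 L·cmH2O.
Power = 23 × 6.27 = 144.21 L·cmH2O/min.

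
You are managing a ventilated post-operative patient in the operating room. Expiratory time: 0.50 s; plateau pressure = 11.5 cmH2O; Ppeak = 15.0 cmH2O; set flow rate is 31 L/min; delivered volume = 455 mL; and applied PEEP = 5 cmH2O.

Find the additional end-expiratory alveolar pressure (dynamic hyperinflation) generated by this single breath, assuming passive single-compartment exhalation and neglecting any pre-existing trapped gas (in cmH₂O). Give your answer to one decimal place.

2.3

Flow: 31 L/min ÷ 60 = 0.5167 L/s.
R = (PIP − Pplat)/V̇ = (15.0 − 11.5) / 0.5167 = 3.5/0.5167 = 6.774 cmH2O·s/L.
C = Vt/(Pplat − PEEP) = 455.0 / (11.5 − 5) = 455.0/6.5 = 70.0 mL/cmH2O.
τ = R × C = 6.774 × 0.07 L/cmH2O = 0.4742 s.
Fraction remaining = e^(−Te/τ) = e^(−0.50/0.4742) = 0.3484; trapped volume = 455.0 × 0.3484 = 158.52 mL.
Additional alveolar pressure from trapping ≈ V_trapped / C = 158.52 / 70.0 = 2.265 cmH2O.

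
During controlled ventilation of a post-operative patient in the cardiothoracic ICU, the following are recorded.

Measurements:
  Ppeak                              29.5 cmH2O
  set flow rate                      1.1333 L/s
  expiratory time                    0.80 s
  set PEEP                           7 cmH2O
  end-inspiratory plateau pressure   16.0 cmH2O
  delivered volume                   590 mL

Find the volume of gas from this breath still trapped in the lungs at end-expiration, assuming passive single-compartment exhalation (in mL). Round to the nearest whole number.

R = (PIP − Pplat)/V̇ = (29.5 − 16.0) / 1.1333 = 13.5/1.1333 = 11.912 cmH2O·s/L.
C = Vt/(Pplat − PEEP) = 590.0 / (16.0 − 7) = 590.0/9.0 = 65.556 mL/cmH2O.
τ = R × C = 11.912 × 0.06556 L/cmH2O = 0.781 s.
Fraction remaining = e^(−Te/τ) = e^(−0.80/0.781) = 0.359.
Trapped volume = 590.0 × 0.359 = 211.81 mL.

212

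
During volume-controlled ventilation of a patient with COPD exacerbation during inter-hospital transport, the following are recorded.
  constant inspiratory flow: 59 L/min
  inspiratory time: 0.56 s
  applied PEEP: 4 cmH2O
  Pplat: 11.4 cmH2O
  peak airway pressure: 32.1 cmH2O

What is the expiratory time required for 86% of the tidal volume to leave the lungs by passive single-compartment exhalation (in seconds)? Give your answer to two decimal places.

Flow: 59 L/min ÷ 60 = 0.9833 L/s.
Vt = flow × Ti = 0.9833 L/s × 0.56 s × 1000 mL/L = 550.65 mL.
R = (PIP − Pplat)/V̇ = (32.1 − 11.4) / 0.9833 = 20.7/0.9833 = 21.052 cmH2O·s/L.
C = Vt/(Pplat − PEEP) = 550.65 / (11.4 − 4) = 550.65/7.4 = 74.412 mL/cmH2O.
τ = R × C = 21.052 × 0.07441 L/cmH2O = 1.566 s.
t = −τ·ln(1 − 0.86) = −1.566·ln(0.14) = 3.079 s.

3.08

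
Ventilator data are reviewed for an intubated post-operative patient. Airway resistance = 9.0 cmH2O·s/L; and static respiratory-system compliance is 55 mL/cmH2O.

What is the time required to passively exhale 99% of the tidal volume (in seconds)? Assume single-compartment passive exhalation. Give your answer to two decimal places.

τ = R × C = 9.0 × 55 mL/cmH2O = 9.0 × 0.055 L/cmH2O = 0.495 s.
Exhaled fraction f = 1 − e^(−t/τ) → t = −τ·ln(1 − f) = −0.495·ln(0.01) = 2.28 s.

2.28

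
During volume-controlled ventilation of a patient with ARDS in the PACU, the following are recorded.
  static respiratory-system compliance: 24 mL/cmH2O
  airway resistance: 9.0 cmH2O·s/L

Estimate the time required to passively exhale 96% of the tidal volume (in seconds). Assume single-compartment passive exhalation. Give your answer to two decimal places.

τ = R × C = 9.0 × 24 mL/cmH2O = 9.0 × 0.024 L/cmH2O = 0.216 s.
Exhaled fraction f = 1 − e^(−t/τ) → t = −τ·ln(1 − f) = −0.216·ln(0.04) = 0.6953 s.

0.70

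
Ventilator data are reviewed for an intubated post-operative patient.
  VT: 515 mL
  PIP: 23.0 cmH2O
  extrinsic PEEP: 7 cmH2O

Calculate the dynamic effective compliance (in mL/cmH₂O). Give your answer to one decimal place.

32.2

Dynamic compliance = Vt / (PIP − PEEP) = 515 / (23.0 − 7) = 515 / 16.0 = 32.188 mL/cmH2O.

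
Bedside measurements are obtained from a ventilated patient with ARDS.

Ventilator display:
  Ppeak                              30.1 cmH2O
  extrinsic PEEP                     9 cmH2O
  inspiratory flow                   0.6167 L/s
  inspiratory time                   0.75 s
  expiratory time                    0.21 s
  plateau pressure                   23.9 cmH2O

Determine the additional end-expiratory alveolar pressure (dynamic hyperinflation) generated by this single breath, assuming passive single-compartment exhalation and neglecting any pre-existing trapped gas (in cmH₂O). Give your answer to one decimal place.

Vt = flow × Ti = 0.6167 L/s × 0.75 s × 1000 mL/L = 462.53 mL.
R = (PIP − Pplat)/V̇ = (30.1 − 23.9) / 0.6167 = 6.2/0.6167 = 10.054 cmH2O·s/L.
C = Vt/(Pplat − PEEP) = 462.53 / (23.9 − 9) = 462.53/14.9 = 31.042 mL/cmH2O.
τ = R × C = 10.054 × 0.03104 L/cmH2O = 0.3121 s.
Fraction remaining = e^(−Te/τ) = e^(−0.21/0.3121) = 0.5102; trapped volume = 462.53 × 0.5102 = 235.98 mL.
Additional alveolar pressure from trapping ≈ V_trapped / C = 235.98 / 31.042 = 7.602 cmH2O.

7.6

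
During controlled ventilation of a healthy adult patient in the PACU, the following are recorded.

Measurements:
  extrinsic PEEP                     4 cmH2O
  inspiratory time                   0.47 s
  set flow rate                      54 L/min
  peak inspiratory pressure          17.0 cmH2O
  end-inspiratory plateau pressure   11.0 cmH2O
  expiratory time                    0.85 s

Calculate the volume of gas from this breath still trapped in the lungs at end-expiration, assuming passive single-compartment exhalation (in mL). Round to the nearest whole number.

51

Flow: 54 L/min ÷ 60 = 0.9 L/s.
Vt = flow × Ti = 0.9 L/s × 0.47 s × 1000 mL/L = 423.0 mL.
R = (PIP − Pplat)/V̇ = (17.0 − 11.0) / 0.9 = 6.0/0.9 = 6.667 cmH2O·s/L.
C = Vt/(Pplat − PEEP) = 423.0 / (11.0 − 4) = 423.0/7.0 = 60.429 mL/cmH2O.
τ = R × C = 6.667 × 0.06043 L/cmH2O = 0.4029 s.
Fraction remaining = e^(−Te/τ) = e^(−0.85/0.4029) = 0.1213.
Trapped volume = 423.0 × 0.1213 = 51.31 mL.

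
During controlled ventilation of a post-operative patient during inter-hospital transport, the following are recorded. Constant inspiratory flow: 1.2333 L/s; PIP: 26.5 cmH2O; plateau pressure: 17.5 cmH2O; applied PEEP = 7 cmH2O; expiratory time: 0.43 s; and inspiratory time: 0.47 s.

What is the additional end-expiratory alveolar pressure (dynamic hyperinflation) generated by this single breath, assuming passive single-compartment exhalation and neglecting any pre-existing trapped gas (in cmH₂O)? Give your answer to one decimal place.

Vt = flow × Ti = 1.2333 L/s × 0.47 s × 1000 mL/L = 579.65 mL.
R = (PIP − Pplat)/V̇ = (26.5 − 17.5) / 1.2333 = 9.0/1.2333 = 7.297 cmH2O·s/L.
C = Vt/(Pplat − PEEP) = 579.65 / (17.5 − 7) = 579.65/10.5 = 55.205 mL/cmH2O.
τ = R × C = 7.297 × 0.05521 L/cmH2O = 0.4029 s.
Fraction remaining = e^(−Te/τ) = e^(−0.43/0.4029) = 0.3439; trapped volume = 579.65 × 0.3439 = 199.34 mL.
Additional alveolar pressure from trapping ≈ V_trapped / C = 199.34 / 55.205 = 3.611 cmH2O.

3.6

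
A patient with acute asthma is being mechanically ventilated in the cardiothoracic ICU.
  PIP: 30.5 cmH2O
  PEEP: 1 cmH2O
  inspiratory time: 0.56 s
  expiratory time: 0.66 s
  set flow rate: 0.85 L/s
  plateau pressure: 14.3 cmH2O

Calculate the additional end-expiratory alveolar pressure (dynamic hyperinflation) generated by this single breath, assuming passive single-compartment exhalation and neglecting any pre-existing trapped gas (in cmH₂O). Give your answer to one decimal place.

5.1

Vt = flow × Ti = 0.85 L/s × 0.56 s × 1000 mL/L = 476.0 mL.
R = (PIP − Pplat)/V̇ = (30.5 − 14.3) / 0.85 = 16.2/0.85 = 19.059 cmH2O·s/L.
C = Vt/(Pplat − PEEP) = 476.0 / (14.3 − 1) = 476.0/13.3 = 35.789 mL/cmH2O.
τ = R × C = 19.059 × 0.03579 L/cmH2O = 0.6821 s.
Fraction remaining = e^(−Te/τ) = e^(−0.66/0.6821) = 0.38; trapped volume = 476.0 × 0.38 = 180.88 mL.
Additional alveolar pressure from trapping ≈ V_trapped / C = 180.88 / 35.789 = 5.054 cmH2O.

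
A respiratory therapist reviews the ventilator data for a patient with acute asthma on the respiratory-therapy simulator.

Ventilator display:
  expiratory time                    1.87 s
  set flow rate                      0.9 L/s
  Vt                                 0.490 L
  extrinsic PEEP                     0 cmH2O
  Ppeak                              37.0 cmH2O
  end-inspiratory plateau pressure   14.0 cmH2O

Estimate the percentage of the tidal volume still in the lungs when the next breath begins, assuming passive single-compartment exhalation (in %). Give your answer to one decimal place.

12.4

R = (PIP − Pplat)/V̇ = (37.0 − 14.0) / 0.9 = 23.0/0.9 = 25.556 cmH2O·s/L.
C = Vt/(Pplat − PEEP) = 490.0 / (14.0 − 0) = 490.0/14.0 = 35.0 mL/cmH2O.
τ = R × C = 25.556 × 0.035 L/cmH2O = 0.8945 s.
Fraction remaining at end-expiration = e^(−Te/τ) = e^(−1.87/0.8945) = 0.1236 → 12.36%.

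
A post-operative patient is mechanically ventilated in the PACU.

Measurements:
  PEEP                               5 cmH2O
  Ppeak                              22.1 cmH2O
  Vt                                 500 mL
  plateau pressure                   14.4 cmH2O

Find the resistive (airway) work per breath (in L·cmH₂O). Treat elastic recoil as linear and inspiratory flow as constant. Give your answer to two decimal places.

With constant inspiratory flow the resistive pressure is constant at PIP − Pplat = 22.1 − 14.4 = 7.7 cmH2O, so resistive work = 7.7 × 0.500 = 3.85 L·cmH2O.

3.85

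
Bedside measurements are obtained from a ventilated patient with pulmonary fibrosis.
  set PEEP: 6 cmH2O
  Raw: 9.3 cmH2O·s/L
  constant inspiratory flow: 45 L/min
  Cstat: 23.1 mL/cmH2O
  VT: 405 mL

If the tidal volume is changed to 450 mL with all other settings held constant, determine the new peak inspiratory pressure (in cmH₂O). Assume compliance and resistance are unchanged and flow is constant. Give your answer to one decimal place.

Flow: 45 L/min ÷ 60 = 0.75 L/s.
PIP = Vt/C + R·V̇ + PEEP (constant-flow equation of motion).
Only the elastic term changes: ΔPIP = ΔVt / C = (450 − 405) / 23.1 = 1.948 cmH2O.
Original PIP = 405/23.1 + 9.3×0.75 + 6 = 30.507 cmH2O; new PIP = 30.507 + (1.948) = 32.455 cmH2O.

32.5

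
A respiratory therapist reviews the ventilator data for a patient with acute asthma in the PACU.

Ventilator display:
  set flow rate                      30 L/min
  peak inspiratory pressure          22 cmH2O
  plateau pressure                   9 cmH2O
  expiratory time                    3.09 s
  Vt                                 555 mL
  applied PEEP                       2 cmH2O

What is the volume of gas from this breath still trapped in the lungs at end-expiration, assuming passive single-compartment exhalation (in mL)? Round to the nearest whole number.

124

Flow: 30 L/min ÷ 60 = 0.5 L/s.
R = (PIP − Pplat)/V̇ = (22 − 9) / 0.5 = 13.0/0.5 = 26.0 cmH2O·s/L.
C = Vt/(Pplat − PEEP) = 555.0 / (9 − 2) = 555.0/7.0 = 79.286 mL/cmH2O.
τ = R × C = 26.0 × 0.07929 L/cmH2O = 2.062 s.
Fraction remaining = e^(−Te/τ) = e^(−3.09/2.062) = 0.2235.
Trapped volume = 555.0 × 0.2235 = 124.04 mL.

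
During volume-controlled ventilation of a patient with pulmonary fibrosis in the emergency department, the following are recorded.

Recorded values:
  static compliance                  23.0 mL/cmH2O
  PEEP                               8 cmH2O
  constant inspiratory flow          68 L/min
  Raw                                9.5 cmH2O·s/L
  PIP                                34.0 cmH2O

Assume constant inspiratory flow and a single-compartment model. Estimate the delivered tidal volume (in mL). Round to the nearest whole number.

350

Flow: 68 L/min ÷ 60 = 1.1333 L/s.
Equation of motion (constant flow): PIP = Vt/C + R·V̇ + PEEP.
Vt/C = PIP − R·V̇ − PEEP = 34.0 − 10.766 − 8 = 15.234 cmH2O.
Vt = C × 15.234 = 23.0 × 15.234 = 350.38 mL.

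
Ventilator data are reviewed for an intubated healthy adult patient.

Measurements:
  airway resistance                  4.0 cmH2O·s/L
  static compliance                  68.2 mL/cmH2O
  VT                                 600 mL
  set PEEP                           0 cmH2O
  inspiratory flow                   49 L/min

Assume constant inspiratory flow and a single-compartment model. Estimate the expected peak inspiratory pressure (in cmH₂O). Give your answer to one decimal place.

12.1

Flow: 49 L/min ÷ 60 = 0.8167 L/s.
Equation of motion (constant flow): PIP = Vt/C + R·V̇ + PEEP.
PIP = 600/68.2 + 4.0×0.8167 + 0 = 8.798 + 3.267 + 0 = 12.065 cmH2O.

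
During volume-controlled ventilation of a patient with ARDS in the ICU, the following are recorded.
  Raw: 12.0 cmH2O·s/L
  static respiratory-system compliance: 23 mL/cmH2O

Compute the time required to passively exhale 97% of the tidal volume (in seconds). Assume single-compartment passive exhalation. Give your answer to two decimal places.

0.97

τ = R × C = 12.0 × 23 mL/cmH2O = 12.0 × 0.023 L/cmH2O = 0.276 s.
Exhaled fraction f = 1 − e^(−t/τ) → t = −τ·ln(1 − f) = −0.276·ln(0.03) = 0.9678 s.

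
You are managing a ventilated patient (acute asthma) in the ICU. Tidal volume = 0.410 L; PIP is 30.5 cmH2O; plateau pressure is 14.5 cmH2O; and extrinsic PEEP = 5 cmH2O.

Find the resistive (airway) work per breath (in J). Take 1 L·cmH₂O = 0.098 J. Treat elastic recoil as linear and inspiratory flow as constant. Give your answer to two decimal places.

With constant inspiratory flow the resistive pressure is constant at PIP − Pplat = 30.5 − 14.5 = 16.0 cmH2O, so resistive work = 16.0 × 0.410 = 6.56 L·cmH2O.
× 0.098 J/(L·cmH2O) → 0.6429 J.

0.64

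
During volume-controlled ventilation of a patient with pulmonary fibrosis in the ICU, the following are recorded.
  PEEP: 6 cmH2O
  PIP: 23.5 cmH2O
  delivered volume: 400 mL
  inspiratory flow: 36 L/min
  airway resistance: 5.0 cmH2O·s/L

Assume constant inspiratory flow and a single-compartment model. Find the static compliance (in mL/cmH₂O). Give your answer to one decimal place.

27.6

Flow: 36 L/min ÷ 60 = 0.6 L/s.
Equation of motion (constant flow): PIP = Vt/C + R·V̇ + PEEP.
Vt/C = PIP − R·V̇ − PEEP = 23.5 − 5.0×0.6 − 6 = 23.5 − 3.0 − 6 = 14.5 cmH2O.
C = Vt / 14.5 = 400 / 14.5 = 27.586 mL/cmH2O.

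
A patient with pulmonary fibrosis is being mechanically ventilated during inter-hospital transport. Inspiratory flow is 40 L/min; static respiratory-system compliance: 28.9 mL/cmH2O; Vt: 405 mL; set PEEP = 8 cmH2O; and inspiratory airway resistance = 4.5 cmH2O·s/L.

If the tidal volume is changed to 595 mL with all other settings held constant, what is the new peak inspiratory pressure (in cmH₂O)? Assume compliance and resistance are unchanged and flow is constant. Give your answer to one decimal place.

31.6

Flow: 40 L/min ÷ 60 = 0.6667 L/s.
PIP = Vt/C + R·V̇ + PEEP (constant-flow equation of motion).
Only the elastic term changes: ΔPIP = ΔVt / C = (595 − 405) / 28.9 = 6.574 cmH2O.
Original PIP = 405/28.9 + 4.5×0.6667 + 8 = 25.014 cmH2O; new PIP = 25.014 + (6.574) = 31.588 cmH2O.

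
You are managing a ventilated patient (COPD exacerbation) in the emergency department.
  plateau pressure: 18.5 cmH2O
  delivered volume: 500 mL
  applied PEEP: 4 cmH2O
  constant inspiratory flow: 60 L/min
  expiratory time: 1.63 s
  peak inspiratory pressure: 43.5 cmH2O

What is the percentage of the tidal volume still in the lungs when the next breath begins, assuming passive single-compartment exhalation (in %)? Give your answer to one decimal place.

15.1

Flow: 60 L/min ÷ 60 = 1 L/s.
R = (PIP − Pplat)/V̇ = (43.5 − 18.5) / 1 = 25.0/1 = 25.0 cmH2O·s/L.
C = Vt/(Pplat − PEEP) = 500.0 / (18.5 − 4) = 500.0/14.5 = 34.483 mL/cmH2O.
τ = R × C = 25.0 × 0.03448 L/cmH2O = 0.862 s.
Fraction remaining at end-expiration = e^(−Te/τ) = e^(−1.63/0.862) = 0.1509 → 15.09%.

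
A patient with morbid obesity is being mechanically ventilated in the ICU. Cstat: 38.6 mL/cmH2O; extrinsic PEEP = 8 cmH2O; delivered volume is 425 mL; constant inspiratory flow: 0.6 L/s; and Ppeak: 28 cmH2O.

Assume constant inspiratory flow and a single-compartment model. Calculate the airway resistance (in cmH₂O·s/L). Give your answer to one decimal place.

15.0

Equation of motion (constant flow): PIP = Vt/C + R·V̇ + PEEP.
R·V̇ = PIP − Vt/C − PEEP = 28 − 425/38.6 − 8 = 28 − 11.01 − 8 = 8.99 cmH2O.
R = 8.99 / 0.6 = 14.983 cmH2O·s/L.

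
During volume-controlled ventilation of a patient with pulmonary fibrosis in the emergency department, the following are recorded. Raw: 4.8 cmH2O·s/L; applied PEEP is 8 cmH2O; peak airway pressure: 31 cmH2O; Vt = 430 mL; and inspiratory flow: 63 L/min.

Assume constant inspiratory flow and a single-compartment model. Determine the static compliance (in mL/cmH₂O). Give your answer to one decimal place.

Flow: 63 L/min ÷ 60 = 1.05 L/s.
Equation of motion (constant flow): PIP = Vt/C + R·V̇ + PEEP.
Vt/C = PIP − R·V̇ − PEEP = 31 − 4.8×1.05 − 8 = 31 − 5.04 − 8 = 17.96 cmH2O.
C = Vt / 17.96 = 430 / 17.96 = 23.942 mL/cmH2O.

23.9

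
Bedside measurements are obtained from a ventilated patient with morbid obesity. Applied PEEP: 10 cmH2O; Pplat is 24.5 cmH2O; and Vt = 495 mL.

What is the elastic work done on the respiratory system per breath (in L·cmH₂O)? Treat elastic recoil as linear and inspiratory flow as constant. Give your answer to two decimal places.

3.59

Elastic work ≈ ½ × (Pplat − PEEP) × Vt = 0.5 × (24.5 − 10) × 0.495 L = 0.5 × 14.5 × 0.495 = 3.589 L·cmH2O.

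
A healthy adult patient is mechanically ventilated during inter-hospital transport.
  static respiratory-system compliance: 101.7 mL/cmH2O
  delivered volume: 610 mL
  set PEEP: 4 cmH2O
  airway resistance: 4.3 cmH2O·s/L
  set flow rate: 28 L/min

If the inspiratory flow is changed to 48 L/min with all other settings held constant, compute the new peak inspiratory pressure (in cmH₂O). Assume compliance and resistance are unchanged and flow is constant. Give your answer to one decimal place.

13.4

Flow: 28 L/min ÷ 60 = 0.4667 L/s.
New flow: 48 L/min ÷ 60 = 0.8 L/s.
PIP = Vt/C + R·V̇ + PEEP (constant-flow equation of motion).
Only the resistive term changes: ΔPIP = R × ΔV̇ = 4.3 × (0.8 − 0.4667) = 4.3 × 0.3333 = 1.433 cmH2O.
Original PIP = 610/101.7 + 4.3×0.4667 + 4 = 12.005 cmH2O; new PIP = 12.005 + (1.433) = 13.438 cmH2O.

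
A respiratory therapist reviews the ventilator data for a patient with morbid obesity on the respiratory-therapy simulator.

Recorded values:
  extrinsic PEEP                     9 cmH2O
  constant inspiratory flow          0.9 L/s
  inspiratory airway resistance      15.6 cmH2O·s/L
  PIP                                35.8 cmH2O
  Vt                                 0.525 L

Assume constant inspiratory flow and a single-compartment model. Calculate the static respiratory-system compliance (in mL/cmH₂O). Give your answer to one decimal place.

Equation of motion (constant flow): PIP = Vt/C + R·V̇ + PEEP.
Vt/C = PIP − R·V̇ − PEEP = 35.8 − 15.6×0.9 − 9 = 35.8 − 14.04 − 9 = 12.76 cmH2O.
C = Vt / 12.76 = 525 / 12.76 = 41.144 mL/cmH2O.

41.1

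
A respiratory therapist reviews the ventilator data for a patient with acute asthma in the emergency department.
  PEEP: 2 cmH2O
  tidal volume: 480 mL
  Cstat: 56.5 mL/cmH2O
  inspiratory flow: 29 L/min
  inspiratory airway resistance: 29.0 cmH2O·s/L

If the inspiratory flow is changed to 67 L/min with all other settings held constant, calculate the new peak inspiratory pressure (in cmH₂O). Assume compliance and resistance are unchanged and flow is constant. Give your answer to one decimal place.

42.9

Flow: 29 L/min ÷ 60 = 0.4833 L/s.
New flow: 67 L/min ÷ 60 = 1.1167 L/s.
PIP = Vt/C + R·V̇ + PEEP (constant-flow equation of motion).
Only the resistive term changes: ΔPIP = R × ΔV̇ = 29.0 × (1.1167 − 0.4833) = 29.0 × 0.6334 = 18.369 cmH2O.
Original PIP = 480/56.5 + 29.0×0.4833 + 2 = 24.511 cmH2O; new PIP = 24.511 + (18.369) = 42.88 cmH2O.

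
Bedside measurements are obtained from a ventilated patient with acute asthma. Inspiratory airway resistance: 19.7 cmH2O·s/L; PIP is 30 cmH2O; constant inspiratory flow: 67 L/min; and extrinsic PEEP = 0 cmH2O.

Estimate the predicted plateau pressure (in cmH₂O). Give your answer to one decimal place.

Flow: 67 L/min ÷ 60 = 1.1167 L/s.
Pplat = PIP − Raw × flow = 30 − 19.7 × 1.1167 = 30 − 21.999 = 8.001 cmH2O.

8.0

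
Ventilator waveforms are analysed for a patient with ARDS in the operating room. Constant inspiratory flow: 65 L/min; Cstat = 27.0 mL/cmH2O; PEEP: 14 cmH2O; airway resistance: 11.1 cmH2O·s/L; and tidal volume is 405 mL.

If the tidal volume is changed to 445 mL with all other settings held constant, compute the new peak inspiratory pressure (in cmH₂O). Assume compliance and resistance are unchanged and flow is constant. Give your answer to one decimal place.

Flow: 65 L/min ÷ 60 = 1.0833 L/s.
PIP = Vt/C + R·V̇ + PEEP (constant-flow equation of motion).
Only the elastic term changes: ΔPIP = ΔVt / C = (445 − 405) / 27.0 = 1.481 cmH2O.
Original PIP = 405/27.0 + 11.1×1.0833 + 14 = 41.025 cmH2O; new PIP = 41.025 + (1.481) = 42.506 cmH2O.

42.5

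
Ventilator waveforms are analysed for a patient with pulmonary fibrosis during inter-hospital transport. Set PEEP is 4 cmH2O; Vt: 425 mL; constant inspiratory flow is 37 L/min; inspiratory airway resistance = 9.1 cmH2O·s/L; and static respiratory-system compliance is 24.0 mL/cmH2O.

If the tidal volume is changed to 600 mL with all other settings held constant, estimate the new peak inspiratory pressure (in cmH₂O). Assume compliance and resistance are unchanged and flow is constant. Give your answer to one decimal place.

Flow: 37 L/min ÷ 60 = 0.6167 L/s.
PIP = Vt/C + R·V̇ + PEEP (constant-flow equation of motion).
Only the elastic term changes: ΔPIP = ΔVt / C = (600 − 425) / 24.0 = 7.292 cmH2O.
Original PIP = 425/24.0 + 9.1×0.6167 + 4 = 27.32 cmH2O; new PIP = 27.32 + (7.292) = 34.612 cmH2O.

34.6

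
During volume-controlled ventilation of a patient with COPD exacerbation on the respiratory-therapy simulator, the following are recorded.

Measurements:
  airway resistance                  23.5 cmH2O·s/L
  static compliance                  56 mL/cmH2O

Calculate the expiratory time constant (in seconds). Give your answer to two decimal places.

τ = R × C = 23.5 × 56 mL/cmH2O = 23.5 × 0.056 L/cmH2O = 1.316 s.

1.32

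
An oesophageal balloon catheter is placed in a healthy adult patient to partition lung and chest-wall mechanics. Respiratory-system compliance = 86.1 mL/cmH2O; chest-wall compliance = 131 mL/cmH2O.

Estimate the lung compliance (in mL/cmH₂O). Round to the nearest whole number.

251

1/CL = 1/Crs − 1/Ccw.
1/CL = 1/86.1 − 1/131 = 0.003981.
CL = 251.19 mL/cmH2O.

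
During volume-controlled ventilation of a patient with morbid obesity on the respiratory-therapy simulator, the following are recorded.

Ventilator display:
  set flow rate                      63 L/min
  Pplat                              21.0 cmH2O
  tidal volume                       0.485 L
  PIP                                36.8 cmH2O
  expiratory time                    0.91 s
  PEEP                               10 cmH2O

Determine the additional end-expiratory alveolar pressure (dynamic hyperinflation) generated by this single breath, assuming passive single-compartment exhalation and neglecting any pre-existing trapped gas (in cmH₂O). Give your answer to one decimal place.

Flow: 63 L/min ÷ 60 = 1.05 L/s.
R = (PIP − Pplat)/V̇ = (36.8 − 21.0) / 1.05 = 15.8/1.05 = 15.048 cmH2O·s/L.
C = Vt/(Pplat − PEEP) = 485.0 / (21.0 − 10) = 485.0/11.0 = 44.091 mL/cmH2O.
τ = R × C = 15.048 × 0.04409 L/cmH2O = 0.6635 s.
Fraction remaining = e^(−Te/τ) = e^(−0.91/0.6635) = 0.2537; trapped volume = 485.0 × 0.2537 = 123.04 mL.
Additional alveolar pressure from trapping ≈ V_trapped / C = 123.04 / 44.091 = 2.791 cmH2O.

2.8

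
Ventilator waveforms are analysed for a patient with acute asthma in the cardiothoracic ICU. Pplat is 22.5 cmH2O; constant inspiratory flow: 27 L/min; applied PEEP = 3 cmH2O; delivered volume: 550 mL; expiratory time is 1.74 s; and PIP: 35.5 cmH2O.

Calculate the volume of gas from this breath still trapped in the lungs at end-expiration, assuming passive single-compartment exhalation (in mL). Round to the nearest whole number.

Flow: 27 L/min ÷ 60 = 0.45 L/s.
R = (PIP − Pplat)/V̇ = (35.5 − 22.5) / 0.45 = 13.0/0.45 = 28.889 cmH2O·s/L.
C = Vt/(Pplat − PEEP) = 550.0 / (22.5 − 3) = 550.0/19.5 = 28.205 mL/cmH2O.
τ = R × C = 28.889 × 0.02821 L/cmH2O = 0.815 s.
Fraction remaining = e^(−Te/τ) = e^(−1.74/0.815) = 0.1182.
Trapped volume = 550.0 × 0.1182 = 65.01 mL.

65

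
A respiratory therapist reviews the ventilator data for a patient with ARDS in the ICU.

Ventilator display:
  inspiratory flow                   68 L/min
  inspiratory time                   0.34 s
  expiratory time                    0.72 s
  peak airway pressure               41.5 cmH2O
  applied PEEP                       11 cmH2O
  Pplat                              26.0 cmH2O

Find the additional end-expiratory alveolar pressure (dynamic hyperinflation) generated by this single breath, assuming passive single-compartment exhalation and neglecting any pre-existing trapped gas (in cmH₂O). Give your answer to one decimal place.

1.9

Flow: 68 L/min ÷ 60 = 1.1333 L/s.
Vt = flow × Ti = 1.1333 L/s × 0.34 s × 1000 mL/L = 385.32 mL.
R = (PIP − Pplat)/V̇ = (41.5 − 26.0) / 1.1333 = 15.5/1.1333 = 13.677 cmH2O·s/L.
C = Vt/(Pplat − PEEP) = 385.32 / (26.0 − 11) = 385.32/15.0 = 25.688 mL/cmH2O.
τ = R × C = 13.677 × 0.02569 L/cmH2O = 0.3514 s.
Fraction remaining = e^(−Te/τ) = e^(−0.72/0.3514) = 0.1289; trapped volume = 385.32 × 0.1289 = 49.668 mL.
Additional alveolar pressure from trapping ≈ V_trapped / C = 49.668 / 25.688 = 1.934 cmH2O.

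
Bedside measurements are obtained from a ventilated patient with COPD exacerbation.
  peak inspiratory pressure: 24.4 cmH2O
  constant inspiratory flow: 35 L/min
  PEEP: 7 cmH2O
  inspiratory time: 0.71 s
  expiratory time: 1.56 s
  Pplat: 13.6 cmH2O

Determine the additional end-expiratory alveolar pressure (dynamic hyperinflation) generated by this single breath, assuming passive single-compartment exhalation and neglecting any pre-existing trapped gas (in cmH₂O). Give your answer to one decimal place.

1.7

Flow: 35 L/min ÷ 60 = 0.5833 L/s.
Vt = flow × Ti = 0.5833 L/s × 0.71 s × 1000 mL/L = 414.14 mL.
R = (PIP − Pplat)/V̇ = (24.4 − 13.6) / 0.5833 = 10.8/0.5833 = 18.515 cmH2O·s/L.
C = Vt/(Pplat − PEEP) = 414.14 / (13.6 − 7) = 414.14/6.6 = 62.748 mL/cmH2O.
τ = R × C = 18.515 × 0.06275 L/cmH2O = 1.162 s.
Fraction remaining = e^(−Te/τ) = e^(−1.56/1.162) = 0.2612; trapped volume = 414.14 × 0.2612 = 108.17 mL.
Additional alveolar pressure from trapping ≈ V_trapped / C = 108.17 / 62.748 = 1.724 cmH2O.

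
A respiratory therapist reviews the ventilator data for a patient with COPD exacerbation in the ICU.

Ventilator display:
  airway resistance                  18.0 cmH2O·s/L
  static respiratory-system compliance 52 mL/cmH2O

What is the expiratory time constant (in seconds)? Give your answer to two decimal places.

τ = R × C = 18.0 × 52 mL/cmH2O = 18.0 × 0.052 L/cmH2O = 0.936 s.

0.94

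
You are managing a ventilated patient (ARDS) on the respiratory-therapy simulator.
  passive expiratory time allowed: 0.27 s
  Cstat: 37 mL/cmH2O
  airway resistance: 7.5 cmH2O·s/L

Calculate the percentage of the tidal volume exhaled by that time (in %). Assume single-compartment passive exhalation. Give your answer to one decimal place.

62.2

τ = R × C = 7.5 × 37 mL/cmH2O = 7.5 × 0.037 L/cmH2O = 0.2775 s.
Passive exhalation: V(t)/V₀ = e^(−t/τ) = e^(−0.27/0.2775) = 0.378.
Fraction exhaled = 1 − 0.378 = 0.622 → 62.2%.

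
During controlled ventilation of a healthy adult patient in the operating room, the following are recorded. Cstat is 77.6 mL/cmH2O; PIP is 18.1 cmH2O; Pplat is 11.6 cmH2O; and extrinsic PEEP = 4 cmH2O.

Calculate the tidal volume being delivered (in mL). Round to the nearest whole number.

Vt = Cstat × (Pplat − PEEP) = 77.6 × (11.6 − 4) = 77.6 × 7.6 = 589.76 mL.

590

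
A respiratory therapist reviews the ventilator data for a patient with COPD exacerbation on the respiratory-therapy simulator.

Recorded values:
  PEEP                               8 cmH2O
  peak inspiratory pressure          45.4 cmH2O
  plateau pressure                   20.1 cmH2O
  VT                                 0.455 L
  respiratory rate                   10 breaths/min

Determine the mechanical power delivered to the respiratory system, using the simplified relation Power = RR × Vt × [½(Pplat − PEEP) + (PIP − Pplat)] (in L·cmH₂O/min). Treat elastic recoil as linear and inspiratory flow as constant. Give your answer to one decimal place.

Per-breath work = Vt × [½(Pplat−PEEP) + (PIP−Pplat)] = 0.455 × [0.5×12.1 + 25.3] = 0.455 × 31.35 = 14.264 L·cmH2O.
Power = 10 × 14.264 = 142.64 L·cmH2O/min.

142.6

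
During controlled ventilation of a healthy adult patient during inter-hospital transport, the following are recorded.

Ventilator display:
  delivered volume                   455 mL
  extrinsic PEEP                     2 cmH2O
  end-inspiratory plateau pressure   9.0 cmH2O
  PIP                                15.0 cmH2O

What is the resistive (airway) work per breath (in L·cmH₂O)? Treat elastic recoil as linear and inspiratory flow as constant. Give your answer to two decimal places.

With constant inspiratory flow the resistive pressure is constant at PIP − Pplat = 15.0 − 9.0 = 6.0 cmH2O, so resistive work = 6.0 × 0.455 = 2.73 L·cmH2O.

2.73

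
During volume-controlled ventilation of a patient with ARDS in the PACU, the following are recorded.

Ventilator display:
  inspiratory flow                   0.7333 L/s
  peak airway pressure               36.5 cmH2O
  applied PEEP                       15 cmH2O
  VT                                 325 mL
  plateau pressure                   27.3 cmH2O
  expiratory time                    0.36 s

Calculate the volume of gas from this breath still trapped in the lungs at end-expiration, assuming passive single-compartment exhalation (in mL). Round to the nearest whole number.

110

R = (PIP − Pplat)/V̇ = (36.5 − 27.3) / 0.7333 = 9.2/0.7333 = 12.546 cmH2O·s/L.
C = Vt/(Pplat − PEEP) = 325.0 / (27.3 − 15) = 325.0/12.3 = 26.423 mL/cmH2O.
τ = R × C = 12.546 × 0.02642 L/cmH2O = 0.3315 s.
Fraction remaining = e^(−Te/τ) = e^(−0.36/0.3315) = 0.3376.
Trapped volume = 325.0 × 0.3376 = 109.72 mL.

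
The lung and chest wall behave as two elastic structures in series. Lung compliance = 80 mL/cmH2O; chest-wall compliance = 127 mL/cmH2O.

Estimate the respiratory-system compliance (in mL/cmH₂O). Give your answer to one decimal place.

49.1

Lung and chest wall are elastances in series: 1/Crs = 1/CL + 1/Ccw.
1/Crs = 1/80 + 1/127 = 0.02037.
Crs = 49.092 mL/cmH2O.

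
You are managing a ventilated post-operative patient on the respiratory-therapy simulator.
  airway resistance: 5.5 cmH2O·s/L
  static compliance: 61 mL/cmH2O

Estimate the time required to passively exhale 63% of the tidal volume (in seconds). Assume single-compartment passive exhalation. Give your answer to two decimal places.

0.33

τ = R × C = 5.5 × 61 mL/cmH2O = 5.5 × 0.061 L/cmH2O = 0.3355 s.
Exhaled fraction f = 1 − e^(−t/τ) → t = −τ·ln(1 − f) = −0.3355·ln(0.37) = 0.3336 s.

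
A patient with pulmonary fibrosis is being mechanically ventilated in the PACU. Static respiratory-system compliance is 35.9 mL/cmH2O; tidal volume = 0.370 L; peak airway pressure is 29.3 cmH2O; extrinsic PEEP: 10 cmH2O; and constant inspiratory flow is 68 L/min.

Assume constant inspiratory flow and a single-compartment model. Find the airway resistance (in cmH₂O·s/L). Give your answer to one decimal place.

Flow: 68 L/min ÷ 60 = 1.1333 L/s.
Equation of motion (constant flow): PIP = Vt/C + R·V̇ + PEEP.
R·V̇ = PIP − Vt/C − PEEP = 29.3 − 370/35.9 − 10 = 29.3 − 10.306 − 10 = 8.994 cmH2O.
R = 8.994 / 1.1333 = 7.936 cmH2O·s/L.

7.9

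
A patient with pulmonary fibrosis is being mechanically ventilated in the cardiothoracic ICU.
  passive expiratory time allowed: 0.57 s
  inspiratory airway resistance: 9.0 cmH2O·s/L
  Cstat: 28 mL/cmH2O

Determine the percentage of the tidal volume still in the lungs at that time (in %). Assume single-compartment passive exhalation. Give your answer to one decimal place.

10.4

τ = R × C = 9.0 × 28 mL/cmH2O = 9.0 × 0.028 L/cmH2O = 0.252 s.
Passive exhalation: V(t)/V₀ = e^(−t/τ) = e^(−0.57/0.252) = 0.1042.
Fraction remaining = 0.1042 → 10.42%.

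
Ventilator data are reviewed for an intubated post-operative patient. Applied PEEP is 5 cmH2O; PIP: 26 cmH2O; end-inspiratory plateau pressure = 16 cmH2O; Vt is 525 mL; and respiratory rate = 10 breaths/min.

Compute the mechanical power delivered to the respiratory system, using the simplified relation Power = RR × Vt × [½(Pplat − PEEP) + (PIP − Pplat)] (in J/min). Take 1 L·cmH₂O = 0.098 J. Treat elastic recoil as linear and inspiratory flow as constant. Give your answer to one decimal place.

Per-breath work = Vt × [½(Pplat−PEEP) + (PIP−Pplat)] = 0.525 × [0.5×11.0 + 10.0] = 0.525 × 15.5 = 8.138 L·cmH2O.
Power = 10 × 8.138 = 81.38 L·cmH2O/min.
× 0.098 J/(L·cmH2O) → 7.975 J/min.

8.0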